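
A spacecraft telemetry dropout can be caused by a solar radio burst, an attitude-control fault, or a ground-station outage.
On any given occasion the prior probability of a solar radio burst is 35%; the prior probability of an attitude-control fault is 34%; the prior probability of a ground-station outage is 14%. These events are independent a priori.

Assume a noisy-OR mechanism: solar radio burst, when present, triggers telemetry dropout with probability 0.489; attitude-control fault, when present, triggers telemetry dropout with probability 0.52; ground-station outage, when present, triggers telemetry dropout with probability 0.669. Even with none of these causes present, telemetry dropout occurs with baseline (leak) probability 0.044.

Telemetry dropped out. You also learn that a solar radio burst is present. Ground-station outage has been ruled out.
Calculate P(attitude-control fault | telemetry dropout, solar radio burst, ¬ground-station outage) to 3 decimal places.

P(attitude-control fault | telemetry dropout, solar radio burst, ¬ground-station outage) ≈ 0.435

Under noisy-OR, P(telemetry dropout | causes) = 1 − (1−0.044)·∏(1−qᵢ) over the active causes.
Numerator (weight on configurations with attitude-control fault): 0.765512*0.34 = 0.260274
Normalizer over all consistent configurations: 0.511484*0.66 + 0.765512*0.34 = 0.597853
P(attitude-control fault | telemetry dropout, solar radio burst, ¬ground-station outage) = 0.260274/0.597853 ≈ 0.435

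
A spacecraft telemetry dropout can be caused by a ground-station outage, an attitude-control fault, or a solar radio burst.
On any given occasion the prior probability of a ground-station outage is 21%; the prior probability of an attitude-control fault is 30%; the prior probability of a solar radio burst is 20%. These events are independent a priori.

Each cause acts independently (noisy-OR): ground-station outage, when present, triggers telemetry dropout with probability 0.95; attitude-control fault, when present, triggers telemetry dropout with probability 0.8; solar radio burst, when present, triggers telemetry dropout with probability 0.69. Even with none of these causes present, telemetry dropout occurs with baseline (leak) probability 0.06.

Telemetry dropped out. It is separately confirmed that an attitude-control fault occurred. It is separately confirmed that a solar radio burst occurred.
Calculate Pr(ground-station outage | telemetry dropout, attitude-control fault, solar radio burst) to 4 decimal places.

Under noisy-OR, P(telemetry dropout | causes) = 1 − (1−0.06)·∏(1−qᵢ) over the active causes.
By total probability over both values of ground-station outage:
  P(telemetry dropout | attitude-control fault, solar radio burst) = 0.94172×0.79 + 0.997086×0.21
        = 0.743959 + 0.209388 = 0.953347
Keeping only the ground-station outage-present terms gives 0.209388, so
  P(ground-station outage | telemetry dropout, attitude-control fault, solar radio burst) = 0.209388 / 0.953347 ≈ 0.2196

Pr(ground-station outage | telemetry dropout, attitude-control fault, solar radio burst) ≈ 0.2196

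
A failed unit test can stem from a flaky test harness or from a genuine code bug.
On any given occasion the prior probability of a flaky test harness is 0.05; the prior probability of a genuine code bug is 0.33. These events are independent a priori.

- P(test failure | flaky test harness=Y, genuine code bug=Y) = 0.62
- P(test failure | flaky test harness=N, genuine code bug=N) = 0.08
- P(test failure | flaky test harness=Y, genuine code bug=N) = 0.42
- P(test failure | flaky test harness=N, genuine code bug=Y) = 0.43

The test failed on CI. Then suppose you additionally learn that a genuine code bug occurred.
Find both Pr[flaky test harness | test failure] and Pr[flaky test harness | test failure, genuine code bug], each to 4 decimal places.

Numerator (weight on configurations with flaky test harness): 0.014070 + 0.010230 = 0.024300
The normalizing constant is 0.08*0.95*0.67 + 0.43*0.95*0.33 + 0.42*0.05*0.67 + 0.62*0.05*0.33 = 0.210025
P(flaky test harness | test failure) = 0.024300/0.210025 ≈ 0.1157

With the extra evidence:
Enumerate both values of flaky test harness and weight by the priors:
  P(test failure | genuine code bug) = 0.43*0.95 + 0.62*0.05
        = 0.408500 + 0.031000 = 0.439500
The terms with flaky test harness present sum to 0.031000, so
  P(flaky test harness | test failure, genuine code bug) = 0.031000 / 0.439500 ≈ 0.0705

Pr[flaky test harness | test failure] ≈ 0.1157; Pr[flaky test harness | test failure, genuine code bug] ≈ 0.0705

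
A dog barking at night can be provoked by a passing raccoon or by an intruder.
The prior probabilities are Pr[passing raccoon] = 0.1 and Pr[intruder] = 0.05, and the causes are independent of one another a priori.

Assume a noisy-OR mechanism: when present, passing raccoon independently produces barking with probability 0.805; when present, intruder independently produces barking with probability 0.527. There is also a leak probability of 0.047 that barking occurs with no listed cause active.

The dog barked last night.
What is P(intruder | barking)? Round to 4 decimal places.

Under noisy-OR, P(barking | causes) = 1 − (1−0.047)·∏(1−qᵢ) over the active causes.
Numerator (weight on configurations with intruder): 0.024715 + 0.004561 = 0.029276
The normalizing constant is 0.047·0.9·0.95 + 0.549231·0.9·0.05 + 0.814165·0.1·0.95 + 0.9121·0.1·0.05 = 0.146807
Posterior = 0.029276 / 0.146807 ≈ 0.1994

P(intruder | barking) ≈ 0.1994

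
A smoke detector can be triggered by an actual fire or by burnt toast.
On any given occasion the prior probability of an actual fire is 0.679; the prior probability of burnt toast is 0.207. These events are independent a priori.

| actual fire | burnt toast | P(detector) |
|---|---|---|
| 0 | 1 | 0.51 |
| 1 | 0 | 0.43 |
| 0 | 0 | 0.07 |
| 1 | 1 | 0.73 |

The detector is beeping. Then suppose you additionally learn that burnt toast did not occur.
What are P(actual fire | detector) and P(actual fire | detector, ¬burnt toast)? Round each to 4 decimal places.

Weight on actual fire=true, given the evidence: 0.231532 + 0.102604 = 0.334136
The normalizing constant is 0.07·0.321·0.793 + 0.51·0.321·0.207 + 0.43·0.679·0.793 + 0.73·0.679·0.207 = 0.385843
P(actual fire | detector) = 0.334136/0.385843 ≈ 0.8660

Now also conditioning on burnt toast≠true:
By total probability over both values of actual fire:
  P(detector | ¬burnt toast) = 0.07·0.321 + 0.43·0.679
        = 0.022470 + 0.291970 = 0.314440
Configurations with actual fire contribute 0.291970, so
  P(actual fire | detector, ¬burnt toast) = 0.291970 / 0.314440 ≈ 0.9285
Ruling out burnt toast raises the posterior on actual fire — the flip side of explaining away.

P(actual fire | detector) ≈ 0.8660; P(actual fire | detector, ¬burnt toast) ≈ 0.9285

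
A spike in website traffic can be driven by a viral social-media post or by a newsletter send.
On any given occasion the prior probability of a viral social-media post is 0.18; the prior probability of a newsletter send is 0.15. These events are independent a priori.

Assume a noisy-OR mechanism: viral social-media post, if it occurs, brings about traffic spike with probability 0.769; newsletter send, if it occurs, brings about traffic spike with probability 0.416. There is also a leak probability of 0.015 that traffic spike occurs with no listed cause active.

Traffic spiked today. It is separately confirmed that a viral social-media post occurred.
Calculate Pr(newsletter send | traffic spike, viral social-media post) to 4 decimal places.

Under noisy-OR, P(traffic spike | causes) = 1 − (1−0.015)·∏(1−qᵢ) over the active causes.
P(traffic spike | viral social-media post) = 0.772465*0.85 + 0.86712*0.15 = 0.656595 + 0.130068 = 0.786663
Of this, 0.130068 comes from 0.86712*0.15 (the newsletter send=true cases).
So P(newsletter send | traffic spike, viral social-media post) = 0.130068/0.786663 ≈ 0.1653.

Pr(newsletter send | traffic spike, viral social-media post) ≈ 0.1653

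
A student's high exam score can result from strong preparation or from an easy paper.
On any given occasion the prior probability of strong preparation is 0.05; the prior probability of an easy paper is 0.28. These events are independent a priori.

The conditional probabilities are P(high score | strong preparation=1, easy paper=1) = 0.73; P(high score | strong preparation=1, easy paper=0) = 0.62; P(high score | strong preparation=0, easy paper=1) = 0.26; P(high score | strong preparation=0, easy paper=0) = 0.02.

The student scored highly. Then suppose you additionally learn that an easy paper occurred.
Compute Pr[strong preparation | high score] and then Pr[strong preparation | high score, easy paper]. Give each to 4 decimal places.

Enumerate the 4 (strong preparation, easy paper) configurations and weight by the priors:
  P(high score) = 0.02×0.95×0.72 + 0.26×0.95×0.28 + 0.62×0.05×0.72 + 0.73×0.05×0.28
        = 0.013680 + 0.069160 + 0.022320 + 0.010220 = 0.115380
The terms with strong preparation present sum to 0.032540, so
  P(strong preparation | high score) = 0.032540 / 0.115380 ≈ 0.2820

With the extra evidence:
P(high score | easy paper) = 0.26×0.95 + 0.73×0.05 = 0.247000 + 0.036500 = 0.283500
Restricting to configurations with strong preparation present: 0.73×0.05 = 0.036500.
Hence the posterior is 0.036500/0.283500 ≈ 0.1287.
— easy paper explains away the evidence for strong preparation.

Pr[strong preparation | high score] ≈ 0.2820; Pr[strong preparation | high score, easy paper] ≈ 0.1287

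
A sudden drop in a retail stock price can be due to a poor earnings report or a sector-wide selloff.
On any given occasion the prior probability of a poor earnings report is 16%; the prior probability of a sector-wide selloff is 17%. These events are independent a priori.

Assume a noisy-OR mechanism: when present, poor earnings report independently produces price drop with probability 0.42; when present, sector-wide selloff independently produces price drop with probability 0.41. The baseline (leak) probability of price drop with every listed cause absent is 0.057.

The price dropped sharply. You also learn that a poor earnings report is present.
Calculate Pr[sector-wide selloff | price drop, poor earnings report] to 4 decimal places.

Pr[sector-wide selloff | price drop, poor earnings report] ≈ 0.2344

Under noisy-OR, P(price drop | causes) = 1 − (1−0.057)·∏(1−qᵢ) over the active causes.
P(price drop | poor earnings report) = 0.45306*0.83 + 0.677305*0.17 = 0.376040 + 0.115142 = 0.491182
Of this, 0.115142 comes from 0.677305*0.17 (the sector-wide selloff=true cases).
So P(sector-wide selloff | price drop, poor earnings report) = 0.115142/0.491182 ≈ 0.2344.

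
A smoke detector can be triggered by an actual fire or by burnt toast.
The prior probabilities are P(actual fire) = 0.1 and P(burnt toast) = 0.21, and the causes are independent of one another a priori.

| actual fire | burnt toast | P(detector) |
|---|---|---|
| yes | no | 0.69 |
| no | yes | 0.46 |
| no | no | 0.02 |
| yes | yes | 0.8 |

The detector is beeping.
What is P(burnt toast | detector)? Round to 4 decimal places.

P(burnt toast | detector) ≈ 0.6015

Weight on burnt toast=true, given the evidence: 0.086940 + 0.016800 = 0.103740
Normalizer over all consistent configurations: 0.02·0.9·0.79 + 0.46·0.9·0.21 + 0.69·0.1·0.79 + 0.8·0.1·0.21 = 0.172470
Posterior = 0.103740 / 0.172470 ≈ 0.6015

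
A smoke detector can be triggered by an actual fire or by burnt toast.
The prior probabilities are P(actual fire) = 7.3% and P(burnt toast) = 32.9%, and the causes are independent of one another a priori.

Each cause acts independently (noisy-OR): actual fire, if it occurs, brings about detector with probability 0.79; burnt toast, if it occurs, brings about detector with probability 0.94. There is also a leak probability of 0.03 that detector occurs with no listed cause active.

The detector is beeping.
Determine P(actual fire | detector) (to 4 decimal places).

P(actual fire | detector) ≈ 0.1702

Under noisy-OR, P(detector | causes) = 1 − (1−0.03)·∏(1−qᵢ) over the active causes.
P(detector) = 0.03·0.927·0.671 + 0.9418·0.927·0.329 + 0.7963·0.073·0.671 + 0.987778·0.073·0.329 = 0.018661 + 0.287233 + 0.039005 + 0.023723 = 0.368622
Of this, 0.062728 comes from 0.039005 + 0.023723 (the actual fire=true cases).
So P(actual fire | detector) = 0.062728/0.368622 ≈ 0.1702.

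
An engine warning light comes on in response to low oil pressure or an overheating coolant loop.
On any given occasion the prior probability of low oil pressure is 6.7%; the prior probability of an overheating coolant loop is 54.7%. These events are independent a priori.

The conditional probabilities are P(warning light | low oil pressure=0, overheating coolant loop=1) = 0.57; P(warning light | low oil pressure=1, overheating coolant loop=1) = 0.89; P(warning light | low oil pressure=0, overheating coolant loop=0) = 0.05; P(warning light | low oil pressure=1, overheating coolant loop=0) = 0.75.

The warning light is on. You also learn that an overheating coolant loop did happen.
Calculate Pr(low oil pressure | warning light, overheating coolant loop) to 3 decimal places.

P(warning light | overheating coolant loop) = 0.57×0.933 + 0.89×0.067 = 0.531810 + 0.059630 = 0.591440
The low oil pressure-present share is 0.89×0.067 = 0.059630.
So P(low oil pressure | warning light, overheating coolant loop) = 0.059630/0.591440 ≈ 0.101.

Pr(low oil pressure | warning light, overheating coolant loop) ≈ 0.101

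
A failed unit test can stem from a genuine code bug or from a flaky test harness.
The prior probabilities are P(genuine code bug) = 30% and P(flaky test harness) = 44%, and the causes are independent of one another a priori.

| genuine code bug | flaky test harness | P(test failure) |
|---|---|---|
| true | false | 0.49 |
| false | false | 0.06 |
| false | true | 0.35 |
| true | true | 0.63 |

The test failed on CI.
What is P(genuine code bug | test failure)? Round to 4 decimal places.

P(genuine code bug | test failure) ≈ 0.5575

For the numerator, keep only genuine code bug=true terms: 0.082320 + 0.083160 = 0.165480
The normalizing constant is 0.06×0.7×0.56 + 0.35×0.7×0.44 + 0.49×0.3×0.56 + 0.63×0.3×0.44 = 0.296800
Posterior = 0.165480 / 0.296800 ≈ 0.5575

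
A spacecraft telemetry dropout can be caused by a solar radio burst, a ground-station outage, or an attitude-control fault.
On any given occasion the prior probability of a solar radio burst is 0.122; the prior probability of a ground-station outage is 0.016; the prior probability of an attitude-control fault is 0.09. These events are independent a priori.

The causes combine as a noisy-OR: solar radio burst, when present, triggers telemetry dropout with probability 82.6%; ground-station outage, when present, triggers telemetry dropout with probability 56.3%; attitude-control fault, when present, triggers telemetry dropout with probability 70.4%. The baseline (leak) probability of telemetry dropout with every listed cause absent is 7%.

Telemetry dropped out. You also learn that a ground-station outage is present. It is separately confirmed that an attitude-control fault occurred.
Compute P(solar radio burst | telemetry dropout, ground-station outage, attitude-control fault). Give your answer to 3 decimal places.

P(solar radio burst | telemetry dropout, ground-station outage, attitude-control fault) ≈ 0.134

Under noisy-OR, P(telemetry dropout | causes) = 1 − (1−0.07)·∏(1−qᵢ) over the active causes.
P(telemetry dropout | ground-station outage, attitude-control fault) = 0.879703*0.878 + 0.979068*0.122 = 0.772379 + 0.119446 = 0.891825
Restricting to configurations with solar radio burst present: 0.979068*0.122 = 0.119446.
P(solar radio burst | telemetry dropout, ground-station outage, attitude-control fault) = 0.119446 / 0.891825 ≈ 0.134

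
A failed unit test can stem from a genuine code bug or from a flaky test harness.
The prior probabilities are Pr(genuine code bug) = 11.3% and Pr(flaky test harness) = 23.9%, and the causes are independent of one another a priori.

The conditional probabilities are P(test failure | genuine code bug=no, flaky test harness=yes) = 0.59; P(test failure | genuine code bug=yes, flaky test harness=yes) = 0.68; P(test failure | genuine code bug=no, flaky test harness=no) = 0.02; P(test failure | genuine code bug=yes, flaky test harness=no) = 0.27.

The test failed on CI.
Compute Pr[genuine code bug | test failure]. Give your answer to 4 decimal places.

Pr[genuine code bug | test failure] ≈ 0.2308

P(test failure) = 0.02*0.887*0.761 + 0.59*0.887*0.239 + 0.27*0.113*0.761 + 0.68*0.113*0.239 = 0.013500 + 0.125076 + 0.023218 + 0.018365 = 0.180159
The genuine code bug-present share is 0.023218 + 0.018365 = 0.041583.
P(genuine code bug | test failure) = 0.041583 / 0.180159 ≈ 0.2308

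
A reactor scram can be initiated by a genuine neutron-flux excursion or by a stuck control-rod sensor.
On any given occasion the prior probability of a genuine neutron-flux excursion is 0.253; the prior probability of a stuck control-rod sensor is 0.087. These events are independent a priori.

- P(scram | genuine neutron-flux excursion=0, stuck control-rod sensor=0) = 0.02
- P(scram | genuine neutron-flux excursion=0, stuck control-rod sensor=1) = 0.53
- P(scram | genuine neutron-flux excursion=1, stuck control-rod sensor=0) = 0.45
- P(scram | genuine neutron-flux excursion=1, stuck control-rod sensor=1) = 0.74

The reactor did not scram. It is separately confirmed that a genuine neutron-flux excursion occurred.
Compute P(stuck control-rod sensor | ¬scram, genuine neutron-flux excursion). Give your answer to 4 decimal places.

P(stuck control-rod sensor | ¬scram, genuine neutron-flux excursion) ≈ 0.0431

P(¬scram | genuine neutron-flux excursion) = 0.55*0.913 + 0.26*0.087 = 0.502150 + 0.022620 = 0.524770
The stuck control-rod sensor-present share is 0.26*0.087 = 0.022620.
Hence the posterior is 0.022620/0.524770 ≈ 0.0431.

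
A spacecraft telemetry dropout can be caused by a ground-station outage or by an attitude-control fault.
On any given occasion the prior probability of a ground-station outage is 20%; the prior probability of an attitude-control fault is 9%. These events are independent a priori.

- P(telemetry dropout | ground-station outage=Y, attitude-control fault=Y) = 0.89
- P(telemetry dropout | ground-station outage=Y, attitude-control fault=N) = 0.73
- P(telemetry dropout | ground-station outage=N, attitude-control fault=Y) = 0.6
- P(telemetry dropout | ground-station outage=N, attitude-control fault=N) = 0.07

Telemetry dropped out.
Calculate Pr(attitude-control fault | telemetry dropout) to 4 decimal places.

Numerator (weight on configurations with attitude-control fault): 0.043200 + 0.016020 = 0.059220
Normalizer over all consistent configurations: 0.07*0.8*0.91 + 0.6*0.8*0.09 + 0.73*0.2*0.91 + 0.89*0.2*0.09 = 0.243040
Posterior = 0.059220 / 0.243040 ≈ 0.2437

Pr(attitude-control fault | telemetry dropout) ≈ 0.2437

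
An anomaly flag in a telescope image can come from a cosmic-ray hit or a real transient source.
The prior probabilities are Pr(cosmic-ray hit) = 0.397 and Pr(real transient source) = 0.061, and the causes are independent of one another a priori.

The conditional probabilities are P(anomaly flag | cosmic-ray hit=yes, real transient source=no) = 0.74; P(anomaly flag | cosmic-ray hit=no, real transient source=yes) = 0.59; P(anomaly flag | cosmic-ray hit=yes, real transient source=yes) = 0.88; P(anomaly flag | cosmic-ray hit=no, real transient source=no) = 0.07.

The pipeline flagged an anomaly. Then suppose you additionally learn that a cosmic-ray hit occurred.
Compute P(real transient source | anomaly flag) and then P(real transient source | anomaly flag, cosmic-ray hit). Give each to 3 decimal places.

P(real transient source | anomaly flag) ≈ 0.120; P(real transient source | anomaly flag, cosmic-ray hit) ≈ 0.072

P(anomaly flag) = 0.07×0.603×0.939 + 0.59×0.603×0.061 + 0.74×0.397×0.939 + 0.88×0.397×0.061 = 0.039635 + 0.021702 + 0.275859 + 0.021311 = 0.358507
Restricting to configurations with real transient source present: 0.021702 + 0.021311 = 0.043013.
Hence the posterior is 0.043013/0.358507 ≈ 0.120.

Now also conditioning on cosmic-ray hit=true:
Weight on real transient source=true, given the evidence: 0.88×0.061 = 0.053680
Denominator P(anomaly flag | cosmic-ray hit): 0.74×0.939 + 0.88×0.061 = 0.748540
P(real transient source | anomaly flag, cosmic-ray hit) = 0.053680/0.748540 ≈ 0.072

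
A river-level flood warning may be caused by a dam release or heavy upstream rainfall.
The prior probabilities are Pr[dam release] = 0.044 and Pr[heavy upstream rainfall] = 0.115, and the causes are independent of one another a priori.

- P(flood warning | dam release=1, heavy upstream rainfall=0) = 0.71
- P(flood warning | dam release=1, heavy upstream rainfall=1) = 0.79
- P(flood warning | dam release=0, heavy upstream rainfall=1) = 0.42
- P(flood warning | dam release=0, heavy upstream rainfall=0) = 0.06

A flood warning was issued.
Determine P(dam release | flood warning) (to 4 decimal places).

P(flood warning) = 0.06×0.956×0.885 + 0.42×0.956×0.115 + 0.71×0.044×0.885 + 0.79×0.044×0.115 = 0.050764 + 0.046175 + 0.027647 + 0.003997 = 0.128583
Of this, 0.031644 comes from 0.027647 + 0.003997 (the dam release=true cases).
Hence the posterior is 0.031644/0.128583 ≈ 0.2461.

P(dam release | flood warning) ≈ 0.2461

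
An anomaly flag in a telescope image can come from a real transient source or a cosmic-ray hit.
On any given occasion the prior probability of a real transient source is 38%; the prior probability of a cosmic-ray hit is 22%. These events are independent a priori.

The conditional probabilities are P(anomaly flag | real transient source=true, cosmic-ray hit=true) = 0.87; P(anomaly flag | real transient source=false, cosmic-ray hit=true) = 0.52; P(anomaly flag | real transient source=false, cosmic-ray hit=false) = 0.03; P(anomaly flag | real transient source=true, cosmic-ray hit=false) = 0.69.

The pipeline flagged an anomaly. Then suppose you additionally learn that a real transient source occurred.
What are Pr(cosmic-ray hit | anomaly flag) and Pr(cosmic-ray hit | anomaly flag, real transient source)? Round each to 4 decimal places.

P(anomaly flag) = 0.03·0.62·0.78 + 0.52·0.62·0.22 + 0.69·0.38·0.78 + 0.87·0.38·0.22 = 0.014508 + 0.070928 + 0.204516 + 0.072732 = 0.362684
Of this, 0.143660 comes from 0.070928 + 0.072732 (the cosmic-ray hit=true cases).
Hence the posterior is 0.143660/0.362684 ≈ 0.3961.

Now condition on the additional information:
Numerator (weight on configurations with cosmic-ray hit): 0.87*0.22 = 0.191400
Normalizer over all consistent configurations: 0.69*0.78 + 0.87*0.22 = 0.729600
P(cosmic-ray hit | anomaly flag, real transient source) = 0.191400/0.729600 ≈ 0.2623
Conditioning on real transient source lowers the posterior on cosmic-ray hit: the classic explaining-away effect in a common-effect structure.

Pr(cosmic-ray hit | anomaly flag) ≈ 0.3961; Pr(cosmic-ray hit | anomaly flag, real transient source) ≈ 0.2623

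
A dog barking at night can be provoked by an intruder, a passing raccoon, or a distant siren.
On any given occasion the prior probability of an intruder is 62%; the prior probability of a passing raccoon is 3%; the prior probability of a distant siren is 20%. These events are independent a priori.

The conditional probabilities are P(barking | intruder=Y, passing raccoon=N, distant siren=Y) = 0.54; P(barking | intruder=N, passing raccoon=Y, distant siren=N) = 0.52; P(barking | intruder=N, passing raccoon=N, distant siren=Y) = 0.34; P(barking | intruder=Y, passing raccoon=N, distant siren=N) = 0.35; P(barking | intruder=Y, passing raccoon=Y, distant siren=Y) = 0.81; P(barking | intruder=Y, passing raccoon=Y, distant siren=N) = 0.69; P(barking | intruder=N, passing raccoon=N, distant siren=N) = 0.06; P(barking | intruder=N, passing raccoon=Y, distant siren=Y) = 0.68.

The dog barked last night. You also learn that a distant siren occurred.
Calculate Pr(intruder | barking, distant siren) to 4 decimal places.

Pr(intruder | barking, distant siren) ≈ 0.7186

Sum P(barking|·) weighted by the priors over the 4 (intruder, passing raccoon) configurations:
  P(barking | distant siren) = 0.34×0.38×0.97 + 0.68×0.38×0.03 + 0.54×0.62×0.97 + 0.81×0.62×0.03
        = 0.125324 + 0.007752 + 0.324756 + 0.015066 = 0.472898
Keeping only the intruder-present terms gives 0.339822, so
  P(intruder | barking, distant siren) = 0.339822 / 0.472898 ≈ 0.7186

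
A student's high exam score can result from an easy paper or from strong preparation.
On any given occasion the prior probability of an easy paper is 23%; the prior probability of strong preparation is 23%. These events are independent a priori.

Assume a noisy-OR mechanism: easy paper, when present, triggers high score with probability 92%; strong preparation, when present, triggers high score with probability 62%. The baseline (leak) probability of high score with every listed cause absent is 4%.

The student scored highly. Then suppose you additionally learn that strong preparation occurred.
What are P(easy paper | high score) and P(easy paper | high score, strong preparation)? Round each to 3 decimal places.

Under noisy-OR, P(high score | causes) = 1 − (1−0.04)·∏(1−qᵢ) over the active causes.
P(high score) = 0.04×0.77×0.77 + 0.6352×0.77×0.23 + 0.9232×0.23×0.77 + 0.970816×0.23×0.23 = 0.023716 + 0.112494 + 0.163499 + 0.051356 = 0.351065
Restricting to configurations with easy paper present: 0.163499 + 0.051356 = 0.214855.
Hence the posterior is 0.214855/0.351065 ≈ 0.612.

With the extra evidence:
Enumerate both values of easy paper and weight by the priors:
  P(high score | strong preparation) = 0.6352*0.77 + 0.970816*0.23
        = 0.489104 + 0.223288 = 0.712392
Configurations with easy paper contribute 0.223288, so
  P(easy paper | high score, strong preparation) = 0.223288 / 0.712392 ≈ 0.313
This is intercausal reasoning (explaining away): once strong preparation accounts for the high score, easy paper becomes less likely.

P(easy paper | high score) ≈ 0.612; P(easy paper | high score, strong preparation) ≈ 0.313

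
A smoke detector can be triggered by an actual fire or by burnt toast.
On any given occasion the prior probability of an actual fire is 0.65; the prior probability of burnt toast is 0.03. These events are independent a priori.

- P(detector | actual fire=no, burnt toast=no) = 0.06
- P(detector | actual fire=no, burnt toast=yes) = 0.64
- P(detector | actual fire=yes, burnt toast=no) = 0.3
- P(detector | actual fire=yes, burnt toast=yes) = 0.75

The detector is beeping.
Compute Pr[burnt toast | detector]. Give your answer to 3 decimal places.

P(detector) = 0.06×0.35×0.97 + 0.64×0.35×0.03 + 0.3×0.65×0.97 + 0.75×0.65×0.03 = 0.020370 + 0.006720 + 0.189150 + 0.014625 = 0.230865
Restricting to configurations with burnt toast present: 0.006720 + 0.014625 = 0.021345.
So P(burnt toast | detector) = 0.021345/0.230865 ≈ 0.092.

Pr[burnt toast | detector] ≈ 0.092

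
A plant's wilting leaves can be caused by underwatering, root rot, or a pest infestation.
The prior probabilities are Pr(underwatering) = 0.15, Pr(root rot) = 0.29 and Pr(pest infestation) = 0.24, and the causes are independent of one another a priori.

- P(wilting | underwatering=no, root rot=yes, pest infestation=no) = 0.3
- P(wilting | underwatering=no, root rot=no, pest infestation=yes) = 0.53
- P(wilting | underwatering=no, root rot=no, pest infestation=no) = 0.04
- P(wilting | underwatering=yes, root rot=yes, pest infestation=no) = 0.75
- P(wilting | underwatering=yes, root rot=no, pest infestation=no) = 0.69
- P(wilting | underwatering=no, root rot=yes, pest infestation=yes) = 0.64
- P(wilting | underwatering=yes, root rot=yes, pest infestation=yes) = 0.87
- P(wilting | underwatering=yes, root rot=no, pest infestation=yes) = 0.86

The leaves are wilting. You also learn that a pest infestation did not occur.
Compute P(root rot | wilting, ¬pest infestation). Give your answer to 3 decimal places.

P(root rot | wilting, ¬pest infestation) ≈ 0.522

For the numerator, keep only root rot=true terms: 0.073950 + 0.032625 = 0.106575
Denominator P(wilting | ¬pest infestation): 0.04*0.85*0.71 + 0.3*0.85*0.29 + 0.69*0.15*0.71 + 0.75*0.15*0.29 = 0.204200
P(root rot | wilting, ¬pest infestation) = 0.106575/0.204200 ≈ 0.522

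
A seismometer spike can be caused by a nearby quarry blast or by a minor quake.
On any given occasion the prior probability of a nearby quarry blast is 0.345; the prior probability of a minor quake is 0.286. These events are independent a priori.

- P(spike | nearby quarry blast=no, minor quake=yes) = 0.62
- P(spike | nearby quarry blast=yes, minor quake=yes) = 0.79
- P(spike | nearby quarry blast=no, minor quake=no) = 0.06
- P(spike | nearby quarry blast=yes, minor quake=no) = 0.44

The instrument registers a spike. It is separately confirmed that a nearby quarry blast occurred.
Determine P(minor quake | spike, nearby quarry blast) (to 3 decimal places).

P(spike | nearby quarry blast) = 0.44*0.714 + 0.79*0.286 = 0.314160 + 0.225940 = 0.540100
Of this, 0.225940 comes from 0.79*0.286 (the minor quake=true cases).
Hence the posterior is 0.225940/0.540100 ≈ 0.418.

P(minor quake | spike, nearby quarry blast) ≈ 0.418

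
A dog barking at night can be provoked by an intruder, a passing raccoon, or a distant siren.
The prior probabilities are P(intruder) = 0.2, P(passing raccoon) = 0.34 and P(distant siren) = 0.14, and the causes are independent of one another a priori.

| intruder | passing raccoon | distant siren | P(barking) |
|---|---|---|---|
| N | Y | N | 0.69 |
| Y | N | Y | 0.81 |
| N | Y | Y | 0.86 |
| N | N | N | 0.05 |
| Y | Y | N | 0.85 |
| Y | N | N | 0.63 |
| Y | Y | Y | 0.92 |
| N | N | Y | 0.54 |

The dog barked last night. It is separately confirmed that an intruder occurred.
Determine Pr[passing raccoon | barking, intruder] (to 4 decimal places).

Enumerate the 4 (passing raccoon, distant siren) configurations and weight by the priors:
  P(barking | intruder) = 0.63×0.66×0.86 + 0.81×0.66×0.14 + 0.85×0.34×0.86 + 0.92×0.34×0.14
        = 0.357588 + 0.074844 + 0.248540 + 0.043792 = 0.724764
Keeping only the passing raccoon-present terms gives 0.292332, so
  P(passing raccoon | barking, intruder) = 0.292332 / 0.724764 ≈ 0.4033

Pr[passing raccoon | barking, intruder] ≈ 0.4033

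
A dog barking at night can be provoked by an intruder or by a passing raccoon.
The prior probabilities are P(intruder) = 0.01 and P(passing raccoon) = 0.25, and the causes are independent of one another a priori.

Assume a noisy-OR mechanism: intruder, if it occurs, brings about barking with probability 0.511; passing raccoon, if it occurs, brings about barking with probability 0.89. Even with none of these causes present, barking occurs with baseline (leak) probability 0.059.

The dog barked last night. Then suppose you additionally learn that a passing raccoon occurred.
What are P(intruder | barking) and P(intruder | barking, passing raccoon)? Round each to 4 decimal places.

Under noisy-OR, P(barking | causes) = 1 − (1−0.059)·∏(1−qᵢ) over the active causes.
Enumerate the 4 (intruder, passing raccoon) configurations and weight by the priors:
  P(barking) = 0.059·0.99·0.75 + 0.89649·0.99·0.25 + 0.539851·0.01·0.75 + 0.949384·0.01·0.25
        = 0.043807 + 0.221881 + 0.004049 + 0.002373 = 0.272110
The terms with intruder present sum to 0.006422, so
  P(intruder | barking) = 0.006422 / 0.272110 ≈ 0.0236

Now also conditioning on passing raccoon=true:
P(barking | passing raccoon) = 0.89649×0.99 + 0.949384×0.01 = 0.887525 + 0.009494 = 0.897019
Of this, 0.009494 comes from 0.949384×0.01 (the intruder=true cases).
Hence the posterior is 0.009494/0.897019 ≈ 0.0106.
Conditioning on passing raccoon lowers the posterior on intruder: the classic explaining-away effect in a common-effect structure.

P(intruder | barking) ≈ 0.0236; P(intruder | barking, passing raccoon) ≈ 0.0106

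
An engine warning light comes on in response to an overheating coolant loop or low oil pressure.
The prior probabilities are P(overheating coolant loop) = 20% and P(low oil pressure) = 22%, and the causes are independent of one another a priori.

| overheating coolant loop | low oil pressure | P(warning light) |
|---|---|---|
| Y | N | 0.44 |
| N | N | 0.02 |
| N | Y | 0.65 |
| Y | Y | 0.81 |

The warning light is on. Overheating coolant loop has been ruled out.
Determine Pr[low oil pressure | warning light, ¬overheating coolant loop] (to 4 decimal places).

P(warning light | ¬overheating coolant loop) = 0.02·0.78 + 0.65·0.22 = 0.015600 + 0.143000 = 0.158600
Restricting to configurations with low oil pressure present: 0.65·0.22 = 0.143000.
Hence the posterior is 0.143000/0.158600 ≈ 0.9016.

Pr[low oil pressure | warning light, ¬overheating coolant loop] ≈ 0.9016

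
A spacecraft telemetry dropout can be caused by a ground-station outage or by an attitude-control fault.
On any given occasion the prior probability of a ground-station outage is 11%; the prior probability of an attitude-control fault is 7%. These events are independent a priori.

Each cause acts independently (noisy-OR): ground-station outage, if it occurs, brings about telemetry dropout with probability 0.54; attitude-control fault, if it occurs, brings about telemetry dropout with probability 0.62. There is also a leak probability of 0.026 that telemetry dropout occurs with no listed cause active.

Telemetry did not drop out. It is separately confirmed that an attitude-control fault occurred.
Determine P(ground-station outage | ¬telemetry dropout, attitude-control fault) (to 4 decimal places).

P(ground-station outage | ¬telemetry dropout, attitude-control fault) ≈ 0.0538

Under noisy-OR, P(telemetry dropout | causes) = 1 − (1−0.026)·∏(1−qᵢ) over the active causes.
Sum P(¬telemetry dropout|·) weighted by the priors over both values of ground-station outage:
  P(¬telemetry dropout | attitude-control fault) = 0.37012×0.89 + 0.170255×0.11
        = 0.329407 + 0.018728 = 0.348135
The terms with ground-station outage present sum to 0.018728, so
  P(ground-station outage | ¬telemetry dropout, attitude-control fault) = 0.018728 / 0.348135 ≈ 0.0538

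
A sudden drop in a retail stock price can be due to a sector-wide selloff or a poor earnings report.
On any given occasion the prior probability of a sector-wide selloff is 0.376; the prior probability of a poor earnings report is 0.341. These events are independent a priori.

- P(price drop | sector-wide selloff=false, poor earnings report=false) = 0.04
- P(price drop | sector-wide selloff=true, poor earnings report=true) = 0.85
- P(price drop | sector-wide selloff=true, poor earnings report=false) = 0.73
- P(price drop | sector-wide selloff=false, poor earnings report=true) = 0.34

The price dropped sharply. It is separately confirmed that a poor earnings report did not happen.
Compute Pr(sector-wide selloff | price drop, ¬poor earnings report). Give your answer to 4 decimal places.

Pr(sector-wide selloff | price drop, ¬poor earnings report) ≈ 0.9166

By total probability over both values of sector-wide selloff:
  P(price drop | ¬poor earnings report) = 0.04×0.624 + 0.73×0.376
        = 0.024960 + 0.274480 = 0.299440
Keeping only the sector-wide selloff-present terms gives 0.274480, so
  P(sector-wide selloff | price drop, ¬poor earnings report) = 0.274480 / 0.299440 ≈ 0.9166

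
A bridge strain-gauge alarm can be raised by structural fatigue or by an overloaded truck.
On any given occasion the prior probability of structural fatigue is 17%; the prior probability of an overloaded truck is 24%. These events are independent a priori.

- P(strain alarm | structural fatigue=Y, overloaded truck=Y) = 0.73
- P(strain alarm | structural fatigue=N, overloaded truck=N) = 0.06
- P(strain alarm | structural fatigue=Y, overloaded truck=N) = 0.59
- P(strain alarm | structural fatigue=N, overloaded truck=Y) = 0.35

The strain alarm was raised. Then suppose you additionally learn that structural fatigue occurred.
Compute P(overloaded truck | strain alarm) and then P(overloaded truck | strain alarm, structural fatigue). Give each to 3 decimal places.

P(overloaded truck | strain alarm) ≈ 0.466; P(overloaded truck | strain alarm, structural fatigue) ≈ 0.281

P(strain alarm) = 0.06·0.83·0.76 + 0.35·0.83·0.24 + 0.59·0.17·0.76 + 0.73·0.17·0.24 = 0.037848 + 0.069720 + 0.076228 + 0.029784 = 0.213580
Of this, 0.099504 comes from 0.069720 + 0.029784 (the overloaded truck=true cases).
So P(overloaded truck | strain alarm) = 0.099504/0.213580 ≈ 0.466.

Now condition on the additional information:
Numerator (weight on configurations with overloaded truck): 0.73×0.24 = 0.175200
Normalizer over all consistent configurations: 0.59×0.76 + 0.73×0.24 = 0.623600
Posterior = 0.175200 / 0.623600 ≈ 0.281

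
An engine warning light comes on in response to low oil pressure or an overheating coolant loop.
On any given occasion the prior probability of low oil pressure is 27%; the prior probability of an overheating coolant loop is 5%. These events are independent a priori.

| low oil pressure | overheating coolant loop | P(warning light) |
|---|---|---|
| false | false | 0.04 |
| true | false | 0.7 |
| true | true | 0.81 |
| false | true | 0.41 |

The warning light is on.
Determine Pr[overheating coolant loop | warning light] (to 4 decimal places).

P(warning light) = 0.04*0.73*0.95 + 0.41*0.73*0.05 + 0.7*0.27*0.95 + 0.81*0.27*0.05 = 0.027740 + 0.014965 + 0.179550 + 0.010935 = 0.233190
Restricting to configurations with overheating coolant loop present: 0.014965 + 0.010935 = 0.025900.
Hence the posterior is 0.025900/0.233190 ≈ 0.1111.

Pr[overheating coolant loop | warning light] ≈ 0.1111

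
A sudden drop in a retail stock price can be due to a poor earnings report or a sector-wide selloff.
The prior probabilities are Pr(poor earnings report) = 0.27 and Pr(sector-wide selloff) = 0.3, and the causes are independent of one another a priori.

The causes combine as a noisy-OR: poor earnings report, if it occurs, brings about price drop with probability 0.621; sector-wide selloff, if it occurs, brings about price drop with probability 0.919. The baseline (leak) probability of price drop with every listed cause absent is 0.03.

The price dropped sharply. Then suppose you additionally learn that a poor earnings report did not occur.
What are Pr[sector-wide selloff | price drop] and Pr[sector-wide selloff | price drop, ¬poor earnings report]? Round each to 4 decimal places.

Pr[sector-wide selloff | price drop] ≈ 0.6752; Pr[sector-wide selloff | price drop, ¬poor earnings report] ≈ 0.9294

Under noisy-OR, P(price drop | causes) = 1 − (1−0.03)·∏(1−qᵢ) over the active causes.
By total probability over the 4 (poor earnings report, sector-wide selloff) configurations:
  P(price drop) = 0.03·0.73·0.7 + 0.92143·0.73·0.3 + 0.63237·0.27·0.7 + 0.970222·0.27·0.3
        = 0.015330 + 0.201793 + 0.119518 + 0.078588 = 0.415229
The terms with sector-wide selloff present sum to 0.280381, so
  P(sector-wide selloff | price drop) = 0.280381 / 0.415229 ≈ 0.6752

Now condition on the additional information:
By total probability over both values of sector-wide selloff:
  P(price drop | ¬poor earnings report) = 0.03×0.7 + 0.92143×0.3
        = 0.021000 + 0.276429 = 0.297429
Keeping only the sector-wide selloff-present terms gives 0.276429, so
  P(sector-wide selloff | price drop, ¬poor earnings report) = 0.276429 / 0.297429 ≈ 0.9294
Ruling out poor earnings report raises the posterior on sector-wide selloff — the flip side of explaining away.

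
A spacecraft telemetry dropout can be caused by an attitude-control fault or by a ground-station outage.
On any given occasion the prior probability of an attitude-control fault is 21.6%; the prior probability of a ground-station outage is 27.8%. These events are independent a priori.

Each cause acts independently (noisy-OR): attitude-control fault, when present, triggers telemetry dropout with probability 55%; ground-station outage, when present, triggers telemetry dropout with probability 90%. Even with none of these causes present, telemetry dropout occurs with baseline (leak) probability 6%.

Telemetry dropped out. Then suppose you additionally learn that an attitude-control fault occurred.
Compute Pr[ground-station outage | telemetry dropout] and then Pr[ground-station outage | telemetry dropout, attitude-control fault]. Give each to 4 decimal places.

Under noisy-OR, P(telemetry dropout | causes) = 1 − (1−0.06)·∏(1−qᵢ) over the active causes.
P(telemetry dropout) = 0.06·0.784·0.722 + 0.906·0.784·0.278 + 0.577·0.216·0.722 + 0.9577·0.216·0.278 = 0.033963 + 0.197465 + 0.089984 + 0.057508 = 0.378920
Of this, 0.254973 comes from 0.197465 + 0.057508 (the ground-station outage=true cases).
P(ground-station outage | telemetry dropout) = 0.254973 / 0.378920 ≈ 0.6729

With the extra evidence:
By total probability over both values of ground-station outage:
  P(telemetry dropout | attitude-control fault) = 0.577×0.722 + 0.9577×0.278
        = 0.416594 + 0.266241 = 0.682835
The terms with ground-station outage present sum to 0.266241, so
  P(ground-station outage | telemetry dropout, attitude-control fault) = 0.266241 / 0.682835 ≈ 0.3899
The drop from 0.6729 to 0.3899 is the explaining-away (discounting) effect.

Pr[ground-station outage | telemetry dropout] ≈ 0.6729; Pr[ground-station outage | telemetry dropout, attitude-control fault] ≈ 0.3899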